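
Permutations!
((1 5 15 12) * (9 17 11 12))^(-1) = (1 12 11 17 9 15 5) = [0, 12, 2, 3, 4, 1, 6, 7, 8, 15, 10, 17, 11, 13, 14, 5, 16, 9]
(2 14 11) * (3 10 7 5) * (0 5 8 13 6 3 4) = [5, 1, 14, 10, 0, 4, 3, 8, 13, 9, 7, 2, 12, 6, 11] = (0 5 4)(2 14 11)(3 10 7 8 13 6)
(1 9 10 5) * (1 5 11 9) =[0, 1, 2, 3, 4, 5, 6, 7, 8, 10, 11, 9] =(9 10 11)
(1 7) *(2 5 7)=(1 2 5 7)=[0, 2, 5, 3, 4, 7, 6, 1]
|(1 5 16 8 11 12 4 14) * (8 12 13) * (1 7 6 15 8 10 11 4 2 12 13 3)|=|(1 5 16 13 10 11 3)(2 12)(4 14 7 6 15 8)|=42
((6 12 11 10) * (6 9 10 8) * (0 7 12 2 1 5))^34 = (0 1 6 11 7 5 2 8 12) = [1, 6, 8, 3, 4, 2, 11, 5, 12, 9, 10, 7, 0]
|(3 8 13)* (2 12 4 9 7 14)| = 6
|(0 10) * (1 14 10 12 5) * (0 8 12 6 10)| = 8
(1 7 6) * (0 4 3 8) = [4, 7, 2, 8, 3, 5, 1, 6, 0] = (0 4 3 8)(1 7 6)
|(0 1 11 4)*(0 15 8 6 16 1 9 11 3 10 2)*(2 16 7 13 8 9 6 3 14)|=44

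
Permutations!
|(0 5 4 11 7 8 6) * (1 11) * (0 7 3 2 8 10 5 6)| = 11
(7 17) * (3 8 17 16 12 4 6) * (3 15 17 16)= (3 8 16 12 4 6 15 17 7)= [0, 1, 2, 8, 6, 5, 15, 3, 16, 9, 10, 11, 4, 13, 14, 17, 12, 7]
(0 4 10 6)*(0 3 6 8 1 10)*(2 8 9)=(0 4)(1 10 9 2 8)(3 6)=[4, 10, 8, 6, 0, 5, 3, 7, 1, 2, 9]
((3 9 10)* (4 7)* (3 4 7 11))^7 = (3 10 11 9 4) = [0, 1, 2, 10, 3, 5, 6, 7, 8, 4, 11, 9]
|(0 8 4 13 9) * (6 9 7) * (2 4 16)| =|(0 8 16 2 4 13 7 6 9)| =9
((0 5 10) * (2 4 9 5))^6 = (10) = [0, 1, 2, 3, 4, 5, 6, 7, 8, 9, 10]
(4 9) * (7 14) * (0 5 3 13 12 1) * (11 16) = [5, 0, 2, 13, 9, 3, 6, 14, 8, 4, 10, 16, 1, 12, 7, 15, 11] = (0 5 3 13 12 1)(4 9)(7 14)(11 16)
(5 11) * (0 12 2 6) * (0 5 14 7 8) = (0 12 2 6 5 11 14 7 8) = [12, 1, 6, 3, 4, 11, 5, 8, 0, 9, 10, 14, 2, 13, 7]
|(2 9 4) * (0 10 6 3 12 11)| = 6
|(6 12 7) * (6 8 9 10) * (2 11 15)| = 6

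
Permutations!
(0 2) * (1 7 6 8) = (0 2)(1 7 6 8) = [2, 7, 0, 3, 4, 5, 8, 6, 1]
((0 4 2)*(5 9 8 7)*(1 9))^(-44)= (0 4 2)(1 9 8 7 5)= [4, 9, 0, 3, 2, 1, 6, 5, 7, 8]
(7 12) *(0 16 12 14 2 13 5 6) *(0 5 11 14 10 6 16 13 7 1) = (0 13 11 14 2 7 10 6 5 16 12 1) = [13, 0, 7, 3, 4, 16, 5, 10, 8, 9, 6, 14, 1, 11, 2, 15, 12]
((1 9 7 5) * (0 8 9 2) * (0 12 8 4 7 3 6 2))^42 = (12)(0 7 1 4 5) = [7, 4, 2, 3, 5, 0, 6, 1, 8, 9, 10, 11, 12]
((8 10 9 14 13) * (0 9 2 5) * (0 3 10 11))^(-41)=(0 9 14 13 8 11)(2 10 3 5)=[9, 1, 10, 5, 4, 2, 6, 7, 11, 14, 3, 0, 12, 8, 13]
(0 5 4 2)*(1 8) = (0 5 4 2)(1 8) = [5, 8, 0, 3, 2, 4, 6, 7, 1]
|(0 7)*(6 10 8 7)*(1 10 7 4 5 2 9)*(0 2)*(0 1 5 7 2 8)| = 21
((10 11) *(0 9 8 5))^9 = (0 9 8 5)(10 11) = [9, 1, 2, 3, 4, 0, 6, 7, 5, 8, 11, 10]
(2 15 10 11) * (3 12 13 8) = (2 15 10 11)(3 12 13 8) = [0, 1, 15, 12, 4, 5, 6, 7, 3, 9, 11, 2, 13, 8, 14, 10]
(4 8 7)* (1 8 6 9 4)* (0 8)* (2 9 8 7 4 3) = [7, 0, 9, 2, 6, 5, 8, 1, 4, 3] = (0 7 1)(2 9 3)(4 6 8)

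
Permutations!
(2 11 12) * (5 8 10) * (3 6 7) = (2 11 12)(3 6 7)(5 8 10) = [0, 1, 11, 6, 4, 8, 7, 3, 10, 9, 5, 12, 2]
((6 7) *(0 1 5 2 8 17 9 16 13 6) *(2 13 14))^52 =(0 6 5)(1 7 13)(2 16 17)(8 14 9) =[6, 7, 16, 3, 4, 0, 5, 13, 14, 8, 10, 11, 12, 1, 9, 15, 17, 2]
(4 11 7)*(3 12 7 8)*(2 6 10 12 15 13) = (2 6 10 12 7 4 11 8 3 15 13) = [0, 1, 6, 15, 11, 5, 10, 4, 3, 9, 12, 8, 7, 2, 14, 13]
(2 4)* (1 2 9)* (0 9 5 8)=[9, 2, 4, 3, 5, 8, 6, 7, 0, 1]=(0 9 1 2 4 5 8)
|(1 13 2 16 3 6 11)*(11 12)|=|(1 13 2 16 3 6 12 11)|=8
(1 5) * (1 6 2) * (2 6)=[0, 5, 1, 3, 4, 2, 6]=(6)(1 5 2)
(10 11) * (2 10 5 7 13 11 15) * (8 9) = (2 10 15)(5 7 13 11)(8 9) = [0, 1, 10, 3, 4, 7, 6, 13, 9, 8, 15, 5, 12, 11, 14, 2]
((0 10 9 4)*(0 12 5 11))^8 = [10, 1, 2, 3, 12, 11, 6, 7, 8, 4, 9, 0, 5] = (0 10 9 4 12 5 11)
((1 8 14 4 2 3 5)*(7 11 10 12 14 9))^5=[0, 10, 9, 7, 8, 11, 6, 4, 12, 14, 3, 2, 5, 13, 1]=(1 10 3 7 4 8 12 5 11 2 9 14)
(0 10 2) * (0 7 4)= [10, 1, 7, 3, 0, 5, 6, 4, 8, 9, 2]= (0 10 2 7 4)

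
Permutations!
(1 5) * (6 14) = (1 5)(6 14) = [0, 5, 2, 3, 4, 1, 14, 7, 8, 9, 10, 11, 12, 13, 6]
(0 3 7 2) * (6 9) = (0 3 7 2)(6 9) = [3, 1, 0, 7, 4, 5, 9, 2, 8, 6]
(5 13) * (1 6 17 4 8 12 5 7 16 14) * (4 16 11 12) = [0, 6, 2, 3, 8, 13, 17, 11, 4, 9, 10, 12, 5, 7, 1, 15, 14, 16] = (1 6 17 16 14)(4 8)(5 13 7 11 12)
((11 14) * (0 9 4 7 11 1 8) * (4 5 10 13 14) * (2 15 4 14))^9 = [11, 4, 9, 3, 10, 1, 6, 13, 7, 14, 8, 2, 12, 0, 15, 5] = (0 11 2 9 14 15 5 1 4 10 8 7 13)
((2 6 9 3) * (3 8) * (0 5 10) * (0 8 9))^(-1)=(0 6 2 3 8 10 5)=[6, 1, 3, 8, 4, 0, 2, 7, 10, 9, 5]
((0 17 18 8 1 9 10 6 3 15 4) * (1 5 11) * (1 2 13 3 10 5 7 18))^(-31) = [1, 5, 3, 4, 17, 2, 10, 8, 18, 11, 6, 13, 12, 15, 14, 0, 16, 9, 7] = (0 1 5 2 3 4 17 9 11 13 15)(6 10)(7 8 18)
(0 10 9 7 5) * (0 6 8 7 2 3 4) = (0 10 9 2 3 4)(5 6 8 7) = [10, 1, 3, 4, 0, 6, 8, 5, 7, 2, 9]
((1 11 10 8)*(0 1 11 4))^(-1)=(0 4 1)(8 10 11)=[4, 0, 2, 3, 1, 5, 6, 7, 10, 9, 11, 8]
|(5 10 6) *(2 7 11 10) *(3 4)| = 6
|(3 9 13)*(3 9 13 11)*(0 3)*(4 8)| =|(0 3 13 9 11)(4 8)| =10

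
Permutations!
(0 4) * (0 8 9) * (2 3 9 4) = [2, 1, 3, 9, 8, 5, 6, 7, 4, 0] = (0 2 3 9)(4 8)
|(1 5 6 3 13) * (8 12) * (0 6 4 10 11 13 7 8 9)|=42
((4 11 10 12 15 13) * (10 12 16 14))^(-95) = (10 16 14) = [0, 1, 2, 3, 4, 5, 6, 7, 8, 9, 16, 11, 12, 13, 10, 15, 14]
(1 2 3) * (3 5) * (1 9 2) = (2 5 3 9) = [0, 1, 5, 9, 4, 3, 6, 7, 8, 2]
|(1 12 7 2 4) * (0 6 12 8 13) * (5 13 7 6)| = 30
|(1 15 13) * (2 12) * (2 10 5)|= 12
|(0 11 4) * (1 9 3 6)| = 12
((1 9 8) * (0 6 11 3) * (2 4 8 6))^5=(0 9 2 6 4 11 8 3 1)=[9, 0, 6, 1, 11, 5, 4, 7, 3, 2, 10, 8]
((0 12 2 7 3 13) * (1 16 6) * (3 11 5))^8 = [0, 6, 2, 3, 4, 5, 16, 7, 8, 9, 10, 11, 12, 13, 14, 15, 1] = (1 6 16)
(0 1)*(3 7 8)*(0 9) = (0 1 9)(3 7 8) = [1, 9, 2, 7, 4, 5, 6, 8, 3, 0]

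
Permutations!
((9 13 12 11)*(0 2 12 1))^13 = (0 1 13 9 11 12 2) = [1, 13, 0, 3, 4, 5, 6, 7, 8, 11, 10, 12, 2, 9]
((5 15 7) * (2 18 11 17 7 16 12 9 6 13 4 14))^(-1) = (2 14 4 13 6 9 12 16 15 5 7 17 11 18) = [0, 1, 14, 3, 13, 7, 9, 17, 8, 12, 10, 18, 16, 6, 4, 5, 15, 11, 2]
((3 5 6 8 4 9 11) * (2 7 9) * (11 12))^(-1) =[0, 1, 4, 11, 8, 3, 5, 2, 6, 7, 10, 12, 9] =(2 4 8 6 5 3 11 12 9 7)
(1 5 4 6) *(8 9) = (1 5 4 6)(8 9) = [0, 5, 2, 3, 6, 4, 1, 7, 9, 8]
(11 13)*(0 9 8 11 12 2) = (0 9 8 11 13 12 2) = [9, 1, 0, 3, 4, 5, 6, 7, 11, 8, 10, 13, 2, 12]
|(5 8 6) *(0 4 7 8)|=6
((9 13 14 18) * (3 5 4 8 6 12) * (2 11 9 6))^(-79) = (2 18 4 13 3 11 6 8 14 5 9 12) = [0, 1, 18, 11, 13, 9, 8, 7, 14, 12, 10, 6, 2, 3, 5, 15, 16, 17, 4]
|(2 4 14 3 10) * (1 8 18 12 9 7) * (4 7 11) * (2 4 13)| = |(1 8 18 12 9 11 13 2 7)(3 10 4 14)| = 36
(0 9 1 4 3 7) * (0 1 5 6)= (0 9 5 6)(1 4 3 7)= [9, 4, 2, 7, 3, 6, 0, 1, 8, 5]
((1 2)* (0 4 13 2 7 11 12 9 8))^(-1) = [8, 2, 13, 3, 0, 5, 6, 1, 9, 12, 10, 7, 11, 4] = (0 8 9 12 11 7 1 2 13 4)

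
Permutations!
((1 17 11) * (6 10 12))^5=(1 11 17)(6 12 10)=[0, 11, 2, 3, 4, 5, 12, 7, 8, 9, 6, 17, 10, 13, 14, 15, 16, 1]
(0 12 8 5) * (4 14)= [12, 1, 2, 3, 14, 0, 6, 7, 5, 9, 10, 11, 8, 13, 4]= (0 12 8 5)(4 14)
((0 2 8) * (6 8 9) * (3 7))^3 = (0 6 2 8 9)(3 7) = [6, 1, 8, 7, 4, 5, 2, 3, 9, 0]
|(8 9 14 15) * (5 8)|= 5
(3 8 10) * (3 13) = (3 8 10 13) = [0, 1, 2, 8, 4, 5, 6, 7, 10, 9, 13, 11, 12, 3]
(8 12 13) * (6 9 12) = [0, 1, 2, 3, 4, 5, 9, 7, 6, 12, 10, 11, 13, 8] = (6 9 12 13 8)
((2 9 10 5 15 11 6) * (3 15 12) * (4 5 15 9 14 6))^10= [0, 1, 14, 10, 12, 3, 2, 7, 8, 15, 11, 5, 9, 13, 6, 4]= (2 14 6)(3 10 11 5)(4 12 9 15)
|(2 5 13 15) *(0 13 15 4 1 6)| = |(0 13 4 1 6)(2 5 15)| = 15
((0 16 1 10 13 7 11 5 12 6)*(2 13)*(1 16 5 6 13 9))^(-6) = (16)(0 5 12 13 7 11 6)(1 2)(9 10) = [5, 2, 1, 3, 4, 12, 0, 11, 8, 10, 9, 6, 13, 7, 14, 15, 16]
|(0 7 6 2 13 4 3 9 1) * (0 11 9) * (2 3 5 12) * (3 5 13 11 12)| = |(0 7 6 5 3)(1 12 2 11 9)(4 13)| = 10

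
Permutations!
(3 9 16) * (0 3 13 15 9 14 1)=[3, 0, 2, 14, 4, 5, 6, 7, 8, 16, 10, 11, 12, 15, 1, 9, 13]=(0 3 14 1)(9 16 13 15)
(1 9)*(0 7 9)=[7, 0, 2, 3, 4, 5, 6, 9, 8, 1]=(0 7 9 1)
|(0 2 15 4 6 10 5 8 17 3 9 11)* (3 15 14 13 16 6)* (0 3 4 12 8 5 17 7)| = |(0 2 14 13 16 6 10 17 15 12 8 7)(3 9 11)| = 12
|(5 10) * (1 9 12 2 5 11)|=|(1 9 12 2 5 10 11)|=7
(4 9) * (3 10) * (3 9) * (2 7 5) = (2 7 5)(3 10 9 4) = [0, 1, 7, 10, 3, 2, 6, 5, 8, 4, 9]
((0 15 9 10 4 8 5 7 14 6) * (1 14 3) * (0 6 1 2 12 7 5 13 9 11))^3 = (15)(1 14)(2 3 7 12)(4 9 8 10 13) = [0, 14, 3, 7, 9, 5, 6, 12, 10, 8, 13, 11, 2, 4, 1, 15]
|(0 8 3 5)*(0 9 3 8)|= |(3 5 9)|= 3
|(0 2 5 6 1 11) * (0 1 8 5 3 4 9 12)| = 6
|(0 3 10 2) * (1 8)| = 4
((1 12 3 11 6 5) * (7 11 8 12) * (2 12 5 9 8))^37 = [0, 11, 12, 2, 4, 7, 8, 6, 1, 5, 10, 9, 3] = (1 11 9 5 7 6 8)(2 12 3)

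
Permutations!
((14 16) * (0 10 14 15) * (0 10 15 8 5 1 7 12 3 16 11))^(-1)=(0 11 14 10 15)(1 5 8 16 3 12 7)=[11, 5, 2, 12, 4, 8, 6, 1, 16, 9, 15, 14, 7, 13, 10, 0, 3]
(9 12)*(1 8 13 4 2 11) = (1 8 13 4 2 11)(9 12) = [0, 8, 11, 3, 2, 5, 6, 7, 13, 12, 10, 1, 9, 4]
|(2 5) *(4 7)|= |(2 5)(4 7)|= 2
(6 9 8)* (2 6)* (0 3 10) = (0 3 10)(2 6 9 8) = [3, 1, 6, 10, 4, 5, 9, 7, 2, 8, 0]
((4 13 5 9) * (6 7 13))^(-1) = (4 9 5 13 7 6) = [0, 1, 2, 3, 9, 13, 4, 6, 8, 5, 10, 11, 12, 7]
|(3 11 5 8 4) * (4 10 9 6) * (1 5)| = |(1 5 8 10 9 6 4 3 11)| = 9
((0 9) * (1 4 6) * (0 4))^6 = (0 9 4 6 1) = [9, 0, 2, 3, 6, 5, 1, 7, 8, 4]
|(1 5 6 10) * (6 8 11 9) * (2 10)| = 8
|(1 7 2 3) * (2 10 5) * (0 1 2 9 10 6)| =12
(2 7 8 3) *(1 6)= (1 6)(2 7 8 3)= [0, 6, 7, 2, 4, 5, 1, 8, 3]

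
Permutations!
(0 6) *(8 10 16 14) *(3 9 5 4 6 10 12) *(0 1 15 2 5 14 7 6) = (0 10 16 7 6 1 15 2 5 4)(3 9 14 8 12) = [10, 15, 5, 9, 0, 4, 1, 6, 12, 14, 16, 11, 3, 13, 8, 2, 7]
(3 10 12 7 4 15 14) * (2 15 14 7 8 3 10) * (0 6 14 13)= (0 6 14 10 12 8 3 2 15 7 4 13)= [6, 1, 15, 2, 13, 5, 14, 4, 3, 9, 12, 11, 8, 0, 10, 7]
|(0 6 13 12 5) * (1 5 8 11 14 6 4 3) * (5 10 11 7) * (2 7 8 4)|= 36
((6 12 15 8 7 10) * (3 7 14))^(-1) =(3 14 8 15 12 6 10 7) =[0, 1, 2, 14, 4, 5, 10, 3, 15, 9, 7, 11, 6, 13, 8, 12]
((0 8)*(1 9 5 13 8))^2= (0 9 13)(1 5 8)= [9, 5, 2, 3, 4, 8, 6, 7, 1, 13, 10, 11, 12, 0]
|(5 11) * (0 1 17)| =6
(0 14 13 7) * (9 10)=[14, 1, 2, 3, 4, 5, 6, 0, 8, 10, 9, 11, 12, 7, 13]=(0 14 13 7)(9 10)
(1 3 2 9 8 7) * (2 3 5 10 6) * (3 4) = (1 5 10 6 2 9 8 7)(3 4) = [0, 5, 9, 4, 3, 10, 2, 1, 7, 8, 6]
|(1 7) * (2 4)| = |(1 7)(2 4)| = 2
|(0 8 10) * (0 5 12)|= |(0 8 10 5 12)|= 5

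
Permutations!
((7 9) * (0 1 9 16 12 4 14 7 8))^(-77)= [8, 0, 2, 3, 16, 5, 6, 4, 9, 1, 10, 11, 7, 13, 12, 15, 14]= (0 8 9 1)(4 16 14 12 7)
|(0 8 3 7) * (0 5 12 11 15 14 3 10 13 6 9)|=|(0 8 10 13 6 9)(3 7 5 12 11 15 14)|=42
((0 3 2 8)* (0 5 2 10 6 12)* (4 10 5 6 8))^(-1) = (0 12 6 8 10 4 2 5 3) = [12, 1, 5, 0, 2, 3, 8, 7, 10, 9, 4, 11, 6]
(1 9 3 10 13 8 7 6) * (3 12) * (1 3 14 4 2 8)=(1 9 12 14 4 2 8 7 6 3 10 13)=[0, 9, 8, 10, 2, 5, 3, 6, 7, 12, 13, 11, 14, 1, 4]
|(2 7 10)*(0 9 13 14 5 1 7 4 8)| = 11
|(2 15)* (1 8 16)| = |(1 8 16)(2 15)| = 6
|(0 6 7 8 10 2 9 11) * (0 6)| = 7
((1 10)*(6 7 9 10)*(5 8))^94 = [0, 10, 2, 3, 4, 5, 1, 6, 8, 7, 9] = (1 10 9 7 6)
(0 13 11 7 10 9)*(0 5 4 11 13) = [0, 1, 2, 3, 11, 4, 6, 10, 8, 5, 9, 7, 12, 13] = (13)(4 11 7 10 9 5)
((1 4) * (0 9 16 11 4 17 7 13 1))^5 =(1 17 7 13) =[0, 17, 2, 3, 4, 5, 6, 13, 8, 9, 10, 11, 12, 1, 14, 15, 16, 7]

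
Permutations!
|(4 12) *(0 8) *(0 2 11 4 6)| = 7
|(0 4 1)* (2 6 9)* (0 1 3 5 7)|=15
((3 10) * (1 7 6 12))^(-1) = (1 12 6 7)(3 10) = [0, 12, 2, 10, 4, 5, 7, 1, 8, 9, 3, 11, 6]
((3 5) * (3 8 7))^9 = (3 5 8 7) = [0, 1, 2, 5, 4, 8, 6, 3, 7]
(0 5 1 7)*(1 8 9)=(0 5 8 9 1 7)=[5, 7, 2, 3, 4, 8, 6, 0, 9, 1]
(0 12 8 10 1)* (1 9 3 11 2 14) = (0 12 8 10 9 3 11 2 14 1) = [12, 0, 14, 11, 4, 5, 6, 7, 10, 3, 9, 2, 8, 13, 1]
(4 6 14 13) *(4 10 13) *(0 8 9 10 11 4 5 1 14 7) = (0 8 9 10 13 11 4 6 7)(1 14 5) = [8, 14, 2, 3, 6, 1, 7, 0, 9, 10, 13, 4, 12, 11, 5]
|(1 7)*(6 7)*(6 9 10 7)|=4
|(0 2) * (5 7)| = |(0 2)(5 7)| = 2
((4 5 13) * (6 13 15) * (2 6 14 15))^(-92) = (15)(2 4 6 5 13) = [0, 1, 4, 3, 6, 13, 5, 7, 8, 9, 10, 11, 12, 2, 14, 15]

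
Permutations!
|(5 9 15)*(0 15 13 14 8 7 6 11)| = |(0 15 5 9 13 14 8 7 6 11)| = 10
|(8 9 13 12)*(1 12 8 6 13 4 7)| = |(1 12 6 13 8 9 4 7)| = 8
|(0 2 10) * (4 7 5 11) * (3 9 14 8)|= |(0 2 10)(3 9 14 8)(4 7 5 11)|= 12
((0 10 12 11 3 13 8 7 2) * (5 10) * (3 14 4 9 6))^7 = (0 9)(2 4)(3 10)(5 6)(7 14)(8 11)(12 13) = [9, 1, 4, 10, 2, 6, 5, 14, 11, 0, 3, 8, 13, 12, 7]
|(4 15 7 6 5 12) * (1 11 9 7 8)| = |(1 11 9 7 6 5 12 4 15 8)| = 10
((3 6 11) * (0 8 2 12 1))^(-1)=(0 1 12 2 8)(3 11 6)=[1, 12, 8, 11, 4, 5, 3, 7, 0, 9, 10, 6, 2]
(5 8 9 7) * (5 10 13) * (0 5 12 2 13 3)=(0 5 8 9 7 10 3)(2 13 12)=[5, 1, 13, 0, 4, 8, 6, 10, 9, 7, 3, 11, 2, 12]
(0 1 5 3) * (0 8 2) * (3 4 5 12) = (0 1 12 3 8 2)(4 5) = [1, 12, 0, 8, 5, 4, 6, 7, 2, 9, 10, 11, 3]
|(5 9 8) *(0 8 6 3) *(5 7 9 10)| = |(0 8 7 9 6 3)(5 10)| = 6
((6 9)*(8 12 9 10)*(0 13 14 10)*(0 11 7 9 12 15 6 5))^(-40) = (0 8 7 13 15 9 14 6 5 10 11) = [8, 1, 2, 3, 4, 10, 5, 13, 7, 14, 11, 0, 12, 15, 6, 9]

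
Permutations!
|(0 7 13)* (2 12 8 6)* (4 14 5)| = 12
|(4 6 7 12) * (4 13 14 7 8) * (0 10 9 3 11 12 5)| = |(0 10 9 3 11 12 13 14 7 5)(4 6 8)| = 30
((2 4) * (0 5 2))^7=[4, 1, 5, 3, 2, 0]=(0 4 2 5)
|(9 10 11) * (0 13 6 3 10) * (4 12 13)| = 9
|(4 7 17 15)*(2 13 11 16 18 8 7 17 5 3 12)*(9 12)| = |(2 13 11 16 18 8 7 5 3 9 12)(4 17 15)| = 33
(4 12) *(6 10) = [0, 1, 2, 3, 12, 5, 10, 7, 8, 9, 6, 11, 4] = (4 12)(6 10)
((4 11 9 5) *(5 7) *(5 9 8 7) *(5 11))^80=(11)=[0, 1, 2, 3, 4, 5, 6, 7, 8, 9, 10, 11]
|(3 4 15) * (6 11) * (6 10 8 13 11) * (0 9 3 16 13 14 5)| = |(0 9 3 4 15 16 13 11 10 8 14 5)| = 12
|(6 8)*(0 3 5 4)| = |(0 3 5 4)(6 8)| = 4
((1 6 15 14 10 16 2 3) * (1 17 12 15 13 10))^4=[0, 16, 15, 14, 4, 5, 2, 7, 8, 9, 17, 11, 6, 3, 10, 13, 12, 1]=(1 16 12 6 2 15 13 3 14 10 17)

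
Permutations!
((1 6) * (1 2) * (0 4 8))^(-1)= (0 8 4)(1 2 6)= [8, 2, 6, 3, 0, 5, 1, 7, 4]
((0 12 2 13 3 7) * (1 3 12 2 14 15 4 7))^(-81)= [7, 3, 0, 1, 15, 5, 6, 4, 8, 9, 10, 11, 13, 2, 12, 14]= (0 7 4 15 14 12 13 2)(1 3)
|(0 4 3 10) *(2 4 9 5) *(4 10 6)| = |(0 9 5 2 10)(3 6 4)| = 15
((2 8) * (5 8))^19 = (2 5 8) = [0, 1, 5, 3, 4, 8, 6, 7, 2]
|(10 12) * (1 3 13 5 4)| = 10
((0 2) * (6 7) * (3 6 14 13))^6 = (3 6 7 14 13) = [0, 1, 2, 6, 4, 5, 7, 14, 8, 9, 10, 11, 12, 3, 13]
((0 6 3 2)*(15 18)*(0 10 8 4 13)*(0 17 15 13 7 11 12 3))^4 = (18)(2 7)(3 4)(8 12)(10 11) = [0, 1, 7, 4, 3, 5, 6, 2, 12, 9, 11, 10, 8, 13, 14, 15, 16, 17, 18]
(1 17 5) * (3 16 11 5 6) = (1 17 6 3 16 11 5) = [0, 17, 2, 16, 4, 1, 3, 7, 8, 9, 10, 5, 12, 13, 14, 15, 11, 6]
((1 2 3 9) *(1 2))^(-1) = (2 9 3) = [0, 1, 9, 2, 4, 5, 6, 7, 8, 3]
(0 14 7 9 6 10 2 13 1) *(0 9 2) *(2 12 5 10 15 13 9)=(0 14 7 12 5 10)(1 2 9 6 15 13)=[14, 2, 9, 3, 4, 10, 15, 12, 8, 6, 0, 11, 5, 1, 7, 13]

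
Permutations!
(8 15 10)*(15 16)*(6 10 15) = [0, 1, 2, 3, 4, 5, 10, 7, 16, 9, 8, 11, 12, 13, 14, 15, 6] = (6 10 8 16)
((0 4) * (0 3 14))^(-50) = (0 3)(4 14) = [3, 1, 2, 0, 14, 5, 6, 7, 8, 9, 10, 11, 12, 13, 4]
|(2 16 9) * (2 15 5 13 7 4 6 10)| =10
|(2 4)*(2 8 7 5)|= 5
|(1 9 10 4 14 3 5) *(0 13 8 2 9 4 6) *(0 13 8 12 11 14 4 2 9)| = 13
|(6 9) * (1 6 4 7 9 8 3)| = 12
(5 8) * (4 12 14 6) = [0, 1, 2, 3, 12, 8, 4, 7, 5, 9, 10, 11, 14, 13, 6] = (4 12 14 6)(5 8)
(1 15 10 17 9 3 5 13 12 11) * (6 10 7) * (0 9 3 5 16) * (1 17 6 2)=(0 9 5 13 12 11 17 3 16)(1 15 7 2)(6 10)=[9, 15, 1, 16, 4, 13, 10, 2, 8, 5, 6, 17, 11, 12, 14, 7, 0, 3]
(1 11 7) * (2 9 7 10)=(1 11 10 2 9 7)=[0, 11, 9, 3, 4, 5, 6, 1, 8, 7, 2, 10]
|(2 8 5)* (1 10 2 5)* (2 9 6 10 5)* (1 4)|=|(1 5 2 8 4)(6 10 9)|=15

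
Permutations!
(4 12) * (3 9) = (3 9)(4 12) = [0, 1, 2, 9, 12, 5, 6, 7, 8, 3, 10, 11, 4]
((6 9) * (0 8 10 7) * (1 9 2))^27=(0 7 10 8)(1 2 6 9)=[7, 2, 6, 3, 4, 5, 9, 10, 0, 1, 8]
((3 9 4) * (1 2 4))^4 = [0, 9, 1, 4, 2, 5, 6, 7, 8, 3] = (1 9 3 4 2)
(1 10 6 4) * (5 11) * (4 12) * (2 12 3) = (1 10 6 3 2 12 4)(5 11) = [0, 10, 12, 2, 1, 11, 3, 7, 8, 9, 6, 5, 4]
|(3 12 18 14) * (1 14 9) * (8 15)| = 6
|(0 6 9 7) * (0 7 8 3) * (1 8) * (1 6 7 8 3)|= 10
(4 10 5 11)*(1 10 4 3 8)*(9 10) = (1 9 10 5 11 3 8) = [0, 9, 2, 8, 4, 11, 6, 7, 1, 10, 5, 3]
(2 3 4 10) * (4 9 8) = (2 3 9 8 4 10) = [0, 1, 3, 9, 10, 5, 6, 7, 4, 8, 2]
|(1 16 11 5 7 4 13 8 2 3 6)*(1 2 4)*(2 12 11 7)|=6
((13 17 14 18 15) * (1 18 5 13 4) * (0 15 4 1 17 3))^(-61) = [3, 15, 2, 13, 18, 14, 6, 7, 8, 9, 10, 11, 12, 5, 17, 0, 16, 4, 1] = (0 3 13 5 14 17 4 18 1 15)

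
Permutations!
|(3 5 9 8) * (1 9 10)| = 6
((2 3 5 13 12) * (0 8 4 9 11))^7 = (0 4 11 8 9)(2 5 12 3 13) = [4, 1, 5, 13, 11, 12, 6, 7, 9, 0, 10, 8, 3, 2]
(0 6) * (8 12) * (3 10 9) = (0 6)(3 10 9)(8 12) = [6, 1, 2, 10, 4, 5, 0, 7, 12, 3, 9, 11, 8]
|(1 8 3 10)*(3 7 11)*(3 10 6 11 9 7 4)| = |(1 8 4 3 6 11 10)(7 9)| = 14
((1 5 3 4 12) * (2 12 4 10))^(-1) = [0, 12, 10, 5, 4, 1, 6, 7, 8, 9, 3, 11, 2] = (1 12 2 10 3 5)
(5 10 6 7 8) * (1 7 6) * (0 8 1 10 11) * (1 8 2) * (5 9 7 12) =[2, 12, 1, 3, 4, 11, 6, 8, 9, 7, 10, 0, 5] =(0 2 1 12 5 11)(7 8 9)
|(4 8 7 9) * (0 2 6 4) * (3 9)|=|(0 2 6 4 8 7 3 9)|=8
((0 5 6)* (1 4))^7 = (0 5 6)(1 4) = [5, 4, 2, 3, 1, 6, 0]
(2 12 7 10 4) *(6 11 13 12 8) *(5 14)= (2 8 6 11 13 12 7 10 4)(5 14)= [0, 1, 8, 3, 2, 14, 11, 10, 6, 9, 4, 13, 7, 12, 5]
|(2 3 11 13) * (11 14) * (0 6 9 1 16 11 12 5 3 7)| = 36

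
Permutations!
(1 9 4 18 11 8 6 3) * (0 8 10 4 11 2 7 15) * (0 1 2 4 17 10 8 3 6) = (0 3 2 7 15 1 9 11 8)(4 18)(10 17) = [3, 9, 7, 2, 18, 5, 6, 15, 0, 11, 17, 8, 12, 13, 14, 1, 16, 10, 4]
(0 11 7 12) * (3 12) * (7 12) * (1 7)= (0 11 12)(1 7 3)= [11, 7, 2, 1, 4, 5, 6, 3, 8, 9, 10, 12, 0]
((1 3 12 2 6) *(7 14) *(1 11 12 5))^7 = [0, 3, 12, 5, 4, 1, 2, 14, 8, 9, 10, 6, 11, 13, 7] = (1 3 5)(2 12 11 6)(7 14)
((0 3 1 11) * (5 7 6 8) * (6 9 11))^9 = [0, 1, 2, 3, 4, 5, 6, 7, 8, 9, 10, 11] = (11)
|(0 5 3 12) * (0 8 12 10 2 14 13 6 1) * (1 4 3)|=42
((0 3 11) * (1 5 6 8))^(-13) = (0 11 3)(1 8 6 5) = [11, 8, 2, 0, 4, 1, 5, 7, 6, 9, 10, 3]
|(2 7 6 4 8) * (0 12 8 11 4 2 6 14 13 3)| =18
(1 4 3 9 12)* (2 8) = (1 4 3 9 12)(2 8) = [0, 4, 8, 9, 3, 5, 6, 7, 2, 12, 10, 11, 1]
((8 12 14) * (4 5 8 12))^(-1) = (4 8 5)(12 14) = [0, 1, 2, 3, 8, 4, 6, 7, 5, 9, 10, 11, 14, 13, 12]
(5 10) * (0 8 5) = [8, 1, 2, 3, 4, 10, 6, 7, 5, 9, 0] = (0 8 5 10)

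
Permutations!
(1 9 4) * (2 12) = [0, 9, 12, 3, 1, 5, 6, 7, 8, 4, 10, 11, 2] = (1 9 4)(2 12)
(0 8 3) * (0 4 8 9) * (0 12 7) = (0 9 12 7)(3 4 8) = [9, 1, 2, 4, 8, 5, 6, 0, 3, 12, 10, 11, 7]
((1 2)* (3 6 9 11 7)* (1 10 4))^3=(1 4 10 2)(3 11 6 7 9)=[0, 4, 1, 11, 10, 5, 7, 9, 8, 3, 2, 6]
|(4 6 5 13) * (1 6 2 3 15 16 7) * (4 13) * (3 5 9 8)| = |(1 6 9 8 3 15 16 7)(2 5 4)| = 24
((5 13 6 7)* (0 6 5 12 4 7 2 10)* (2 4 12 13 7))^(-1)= (0 10 2 4 6)(5 13 7)= [10, 1, 4, 3, 6, 13, 0, 5, 8, 9, 2, 11, 12, 7]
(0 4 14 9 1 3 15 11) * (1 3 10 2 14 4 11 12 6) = (0 11)(1 10 2 14 9 3 15 12 6) = [11, 10, 14, 15, 4, 5, 1, 7, 8, 3, 2, 0, 6, 13, 9, 12]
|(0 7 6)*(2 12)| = |(0 7 6)(2 12)| = 6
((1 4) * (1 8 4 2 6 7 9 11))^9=(1 7)(2 9)(4 8)(6 11)=[0, 7, 9, 3, 8, 5, 11, 1, 4, 2, 10, 6]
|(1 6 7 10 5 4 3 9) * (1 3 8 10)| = |(1 6 7)(3 9)(4 8 10 5)| = 12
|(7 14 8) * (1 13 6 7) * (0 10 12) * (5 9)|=6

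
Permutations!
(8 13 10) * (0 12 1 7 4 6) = (0 12 1 7 4 6)(8 13 10) = [12, 7, 2, 3, 6, 5, 0, 4, 13, 9, 8, 11, 1, 10]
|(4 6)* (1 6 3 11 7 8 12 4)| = 6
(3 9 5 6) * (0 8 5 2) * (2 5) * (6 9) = (0 8 2)(3 6)(5 9) = [8, 1, 0, 6, 4, 9, 3, 7, 2, 5]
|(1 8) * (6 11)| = 2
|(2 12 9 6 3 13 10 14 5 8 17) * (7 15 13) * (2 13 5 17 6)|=12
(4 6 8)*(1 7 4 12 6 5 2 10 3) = [0, 7, 10, 1, 5, 2, 8, 4, 12, 9, 3, 11, 6] = (1 7 4 5 2 10 3)(6 8 12)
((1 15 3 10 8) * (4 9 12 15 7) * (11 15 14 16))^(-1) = (1 8 10 3 15 11 16 14 12 9 4 7) = [0, 8, 2, 15, 7, 5, 6, 1, 10, 4, 3, 16, 9, 13, 12, 11, 14]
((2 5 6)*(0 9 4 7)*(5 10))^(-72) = [0, 1, 2, 3, 4, 5, 6, 7, 8, 9, 10] = (10)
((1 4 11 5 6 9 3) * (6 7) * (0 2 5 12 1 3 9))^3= [7, 12, 6, 3, 1, 0, 5, 2, 8, 9, 10, 4, 11]= (0 7 2 6 5)(1 12 11 4)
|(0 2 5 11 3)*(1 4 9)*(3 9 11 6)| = |(0 2 5 6 3)(1 4 11 9)| = 20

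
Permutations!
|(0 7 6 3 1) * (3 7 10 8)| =10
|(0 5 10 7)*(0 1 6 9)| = 7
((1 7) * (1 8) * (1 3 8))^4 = (8) = [0, 1, 2, 3, 4, 5, 6, 7, 8]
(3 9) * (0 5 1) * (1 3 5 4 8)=[4, 0, 2, 9, 8, 3, 6, 7, 1, 5]=(0 4 8 1)(3 9 5)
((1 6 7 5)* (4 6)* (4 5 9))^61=(1 5)(4 6 7 9)=[0, 5, 2, 3, 6, 1, 7, 9, 8, 4]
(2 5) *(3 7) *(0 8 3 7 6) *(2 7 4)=[8, 1, 5, 6, 2, 7, 0, 4, 3]=(0 8 3 6)(2 5 7 4)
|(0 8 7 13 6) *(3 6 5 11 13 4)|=|(0 8 7 4 3 6)(5 11 13)|=6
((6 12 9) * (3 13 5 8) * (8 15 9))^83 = (3 15 12 13 9 8 5 6) = [0, 1, 2, 15, 4, 6, 3, 7, 5, 8, 10, 11, 13, 9, 14, 12]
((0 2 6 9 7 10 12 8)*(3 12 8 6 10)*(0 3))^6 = (0 6 8)(2 9 3)(7 12 10) = [6, 1, 9, 2, 4, 5, 8, 12, 0, 3, 7, 11, 10]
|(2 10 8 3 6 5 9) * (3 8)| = |(2 10 3 6 5 9)| = 6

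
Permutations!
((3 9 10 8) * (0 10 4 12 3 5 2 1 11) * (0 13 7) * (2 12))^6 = [9, 8, 10, 13, 0, 1, 6, 3, 2, 7, 4, 5, 11, 12] = (0 9 7 3 13 12 11 5 1 8 2 10 4)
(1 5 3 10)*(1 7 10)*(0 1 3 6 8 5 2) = (0 1 2)(5 6 8)(7 10) = [1, 2, 0, 3, 4, 6, 8, 10, 5, 9, 7]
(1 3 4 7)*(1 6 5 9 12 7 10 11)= [0, 3, 2, 4, 10, 9, 5, 6, 8, 12, 11, 1, 7]= (1 3 4 10 11)(5 9 12 7 6)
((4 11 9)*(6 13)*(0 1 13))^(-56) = [0, 1, 2, 3, 11, 5, 6, 7, 8, 4, 10, 9, 12, 13] = (13)(4 11 9)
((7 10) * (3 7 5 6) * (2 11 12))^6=(12)(3 7 10 5 6)=[0, 1, 2, 7, 4, 6, 3, 10, 8, 9, 5, 11, 12]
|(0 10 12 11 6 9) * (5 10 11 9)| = |(0 11 6 5 10 12 9)| = 7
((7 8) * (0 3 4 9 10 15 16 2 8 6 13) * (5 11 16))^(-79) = (0 15 8 3 5 7 4 11 6 9 16 13 10 2) = [15, 1, 0, 5, 11, 7, 9, 4, 3, 16, 2, 6, 12, 10, 14, 8, 13]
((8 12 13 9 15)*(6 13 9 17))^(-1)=(6 17 13)(8 15 9 12)=[0, 1, 2, 3, 4, 5, 17, 7, 15, 12, 10, 11, 8, 6, 14, 9, 16, 13]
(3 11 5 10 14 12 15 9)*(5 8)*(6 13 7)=(3 11 8 5 10 14 12 15 9)(6 13 7)=[0, 1, 2, 11, 4, 10, 13, 6, 5, 3, 14, 8, 15, 7, 12, 9]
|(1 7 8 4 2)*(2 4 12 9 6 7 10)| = 15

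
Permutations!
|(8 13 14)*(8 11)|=|(8 13 14 11)|=4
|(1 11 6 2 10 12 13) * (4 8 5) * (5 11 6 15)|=|(1 6 2 10 12 13)(4 8 11 15 5)|=30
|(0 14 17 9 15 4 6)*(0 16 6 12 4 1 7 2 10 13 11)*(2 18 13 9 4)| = |(0 14 17 4 12 2 10 9 15 1 7 18 13 11)(6 16)| = 14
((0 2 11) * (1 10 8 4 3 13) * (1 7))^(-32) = (0 2 11)(1 4 7 8 13 10 3) = [2, 4, 11, 1, 7, 5, 6, 8, 13, 9, 3, 0, 12, 10]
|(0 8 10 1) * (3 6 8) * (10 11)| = |(0 3 6 8 11 10 1)| = 7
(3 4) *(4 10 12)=(3 10 12 4)=[0, 1, 2, 10, 3, 5, 6, 7, 8, 9, 12, 11, 4]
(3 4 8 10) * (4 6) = (3 6 4 8 10) = [0, 1, 2, 6, 8, 5, 4, 7, 10, 9, 3]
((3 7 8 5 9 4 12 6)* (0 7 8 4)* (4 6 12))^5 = [5, 1, 2, 7, 4, 3, 0, 9, 6, 8, 10, 11, 12] = (12)(0 5 3 7 9 8 6)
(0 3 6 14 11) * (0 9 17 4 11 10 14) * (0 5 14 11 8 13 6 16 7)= (0 3 16 7)(4 8 13 6 5 14 10 11 9 17)= [3, 1, 2, 16, 8, 14, 5, 0, 13, 17, 11, 9, 12, 6, 10, 15, 7, 4]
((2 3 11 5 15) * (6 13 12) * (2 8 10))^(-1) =(2 10 8 15 5 11 3)(6 12 13) =[0, 1, 10, 2, 4, 11, 12, 7, 15, 9, 8, 3, 13, 6, 14, 5]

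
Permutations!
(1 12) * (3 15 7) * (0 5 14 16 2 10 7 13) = (0 5 14 16 2 10 7 3 15 13)(1 12) = [5, 12, 10, 15, 4, 14, 6, 3, 8, 9, 7, 11, 1, 0, 16, 13, 2]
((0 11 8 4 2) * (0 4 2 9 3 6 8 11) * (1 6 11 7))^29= (1 8 4 3 7 6 2 9 11)= [0, 8, 9, 7, 3, 5, 2, 6, 4, 11, 10, 1]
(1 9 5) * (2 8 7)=(1 9 5)(2 8 7)=[0, 9, 8, 3, 4, 1, 6, 2, 7, 5]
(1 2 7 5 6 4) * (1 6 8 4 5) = [0, 2, 7, 3, 6, 8, 5, 1, 4] = (1 2 7)(4 6 5 8)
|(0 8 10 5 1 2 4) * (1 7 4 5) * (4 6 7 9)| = |(0 8 10 1 2 5 9 4)(6 7)| = 8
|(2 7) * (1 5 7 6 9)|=6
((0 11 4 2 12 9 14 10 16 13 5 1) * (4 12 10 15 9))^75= (0 10)(1 2)(4 5)(11 16)(12 13)= [10, 2, 1, 3, 5, 4, 6, 7, 8, 9, 0, 16, 13, 12, 14, 15, 11]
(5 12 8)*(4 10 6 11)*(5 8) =(4 10 6 11)(5 12) =[0, 1, 2, 3, 10, 12, 11, 7, 8, 9, 6, 4, 5]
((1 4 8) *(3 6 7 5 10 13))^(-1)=[0, 8, 2, 13, 1, 7, 3, 6, 4, 9, 5, 11, 12, 10]=(1 8 4)(3 13 10 5 7 6)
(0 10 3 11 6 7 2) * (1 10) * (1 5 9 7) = [5, 10, 0, 11, 4, 9, 1, 2, 8, 7, 3, 6] = (0 5 9 7 2)(1 10 3 11 6)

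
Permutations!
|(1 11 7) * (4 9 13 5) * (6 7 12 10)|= |(1 11 12 10 6 7)(4 9 13 5)|= 12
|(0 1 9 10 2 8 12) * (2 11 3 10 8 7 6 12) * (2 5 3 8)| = |(0 1 9 2 7 6 12)(3 10 11 8 5)| = 35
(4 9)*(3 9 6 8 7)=(3 9 4 6 8 7)=[0, 1, 2, 9, 6, 5, 8, 3, 7, 4]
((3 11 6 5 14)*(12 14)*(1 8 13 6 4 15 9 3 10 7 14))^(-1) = (1 12 5 6 13 8)(3 9 15 4 11)(7 10 14) = [0, 12, 2, 9, 11, 6, 13, 10, 1, 15, 14, 3, 5, 8, 7, 4]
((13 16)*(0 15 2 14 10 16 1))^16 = (16) = [0, 1, 2, 3, 4, 5, 6, 7, 8, 9, 10, 11, 12, 13, 14, 15, 16]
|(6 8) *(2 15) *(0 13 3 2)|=10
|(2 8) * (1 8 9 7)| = |(1 8 2 9 7)| = 5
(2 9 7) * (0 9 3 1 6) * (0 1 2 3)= (0 9 7 3 2)(1 6)= [9, 6, 0, 2, 4, 5, 1, 3, 8, 7]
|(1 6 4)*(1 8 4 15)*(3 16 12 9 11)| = 30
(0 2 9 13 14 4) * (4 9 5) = (0 2 5 4)(9 13 14) = [2, 1, 5, 3, 0, 4, 6, 7, 8, 13, 10, 11, 12, 14, 9]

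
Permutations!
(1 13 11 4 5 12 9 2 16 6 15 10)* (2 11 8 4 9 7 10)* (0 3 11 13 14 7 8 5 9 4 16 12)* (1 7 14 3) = (0 1 3 11 4 9 13 5)(2 12 8 16 6 15)(7 10) = [1, 3, 12, 11, 9, 0, 15, 10, 16, 13, 7, 4, 8, 5, 14, 2, 6]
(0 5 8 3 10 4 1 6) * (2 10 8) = (0 5 2 10 4 1 6)(3 8) = [5, 6, 10, 8, 1, 2, 0, 7, 3, 9, 4]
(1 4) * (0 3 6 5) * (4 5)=[3, 5, 2, 6, 1, 0, 4]=(0 3 6 4 1 5)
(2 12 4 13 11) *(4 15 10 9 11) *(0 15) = (0 15 10 9 11 2 12)(4 13) = [15, 1, 12, 3, 13, 5, 6, 7, 8, 11, 9, 2, 0, 4, 14, 10]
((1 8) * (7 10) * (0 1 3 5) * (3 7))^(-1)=(0 5 3 10 7 8 1)=[5, 0, 2, 10, 4, 3, 6, 8, 1, 9, 7]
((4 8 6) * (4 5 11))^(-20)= (11)= [0, 1, 2, 3, 4, 5, 6, 7, 8, 9, 10, 11]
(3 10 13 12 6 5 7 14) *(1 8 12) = (1 8 12 6 5 7 14 3 10 13) = [0, 8, 2, 10, 4, 7, 5, 14, 12, 9, 13, 11, 6, 1, 3]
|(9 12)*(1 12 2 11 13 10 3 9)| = |(1 12)(2 11 13 10 3 9)| = 6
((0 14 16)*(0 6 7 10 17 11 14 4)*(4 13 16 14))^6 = (0 17 6)(4 10 16)(7 13 11) = [17, 1, 2, 3, 10, 5, 0, 13, 8, 9, 16, 7, 12, 11, 14, 15, 4, 6]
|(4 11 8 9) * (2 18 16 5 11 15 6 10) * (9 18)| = 30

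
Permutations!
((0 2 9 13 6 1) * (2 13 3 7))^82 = [6, 13, 3, 2, 4, 5, 0, 9, 8, 7, 10, 11, 12, 1] = (0 6)(1 13)(2 3)(7 9)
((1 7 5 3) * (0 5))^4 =[7, 3, 2, 5, 4, 0, 6, 1] =(0 7 1 3 5)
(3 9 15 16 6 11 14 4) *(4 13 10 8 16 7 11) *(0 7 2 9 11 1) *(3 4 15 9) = (0 7 1)(2 3 11 14 13 10 8 16 6 15) = [7, 0, 3, 11, 4, 5, 15, 1, 16, 9, 8, 14, 12, 10, 13, 2, 6]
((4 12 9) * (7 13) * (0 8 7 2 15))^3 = (0 13)(2 8)(7 15) = [13, 1, 8, 3, 4, 5, 6, 15, 2, 9, 10, 11, 12, 0, 14, 7]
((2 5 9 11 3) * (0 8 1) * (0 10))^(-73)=(0 10 1 8)(2 9 3 5 11)=[10, 8, 9, 5, 4, 11, 6, 7, 0, 3, 1, 2]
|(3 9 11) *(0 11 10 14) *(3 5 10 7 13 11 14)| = 14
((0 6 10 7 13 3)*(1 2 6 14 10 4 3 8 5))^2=(0 10 13 5 2 4)(1 6 3 14 7 8)=[10, 6, 4, 14, 0, 2, 3, 8, 1, 9, 13, 11, 12, 5, 7]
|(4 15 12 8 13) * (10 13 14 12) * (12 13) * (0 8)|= 8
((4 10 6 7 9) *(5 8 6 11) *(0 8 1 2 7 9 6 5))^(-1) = (0 11 10 4 9 6 7 2 1 5 8) = [11, 5, 1, 3, 9, 8, 7, 2, 0, 6, 4, 10]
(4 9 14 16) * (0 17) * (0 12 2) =(0 17 12 2)(4 9 14 16) =[17, 1, 0, 3, 9, 5, 6, 7, 8, 14, 10, 11, 2, 13, 16, 15, 4, 12]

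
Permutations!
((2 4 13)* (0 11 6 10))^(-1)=(0 10 6 11)(2 13 4)=[10, 1, 13, 3, 2, 5, 11, 7, 8, 9, 6, 0, 12, 4]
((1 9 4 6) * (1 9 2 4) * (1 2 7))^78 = (2 6)(4 9) = [0, 1, 6, 3, 9, 5, 2, 7, 8, 4]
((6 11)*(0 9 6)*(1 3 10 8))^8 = (11) = [0, 1, 2, 3, 4, 5, 6, 7, 8, 9, 10, 11]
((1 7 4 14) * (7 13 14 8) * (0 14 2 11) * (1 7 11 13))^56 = [7, 1, 2, 3, 11, 5, 6, 8, 0, 9, 10, 14, 12, 13, 4] = (0 7 8)(4 11 14)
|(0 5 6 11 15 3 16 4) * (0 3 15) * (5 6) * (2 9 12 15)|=|(0 6 11)(2 9 12 15)(3 16 4)|=12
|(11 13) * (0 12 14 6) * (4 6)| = 10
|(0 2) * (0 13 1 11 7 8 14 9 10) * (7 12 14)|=|(0 2 13 1 11 12 14 9 10)(7 8)|=18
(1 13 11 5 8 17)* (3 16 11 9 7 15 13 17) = [0, 17, 2, 16, 4, 8, 6, 15, 3, 7, 10, 5, 12, 9, 14, 13, 11, 1] = (1 17)(3 16 11 5 8)(7 15 13 9)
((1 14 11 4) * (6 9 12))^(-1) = [0, 4, 2, 3, 11, 5, 12, 7, 8, 6, 10, 14, 9, 13, 1] = (1 4 11 14)(6 12 9)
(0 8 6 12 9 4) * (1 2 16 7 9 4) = (0 8 6 12 4)(1 2 16 7 9) = [8, 2, 16, 3, 0, 5, 12, 9, 6, 1, 10, 11, 4, 13, 14, 15, 7]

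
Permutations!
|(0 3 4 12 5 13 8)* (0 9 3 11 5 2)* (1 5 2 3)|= 15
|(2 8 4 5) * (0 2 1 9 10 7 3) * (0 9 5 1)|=12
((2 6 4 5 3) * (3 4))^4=(2 6 3)=[0, 1, 6, 2, 4, 5, 3]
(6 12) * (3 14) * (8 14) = (3 8 14)(6 12) = [0, 1, 2, 8, 4, 5, 12, 7, 14, 9, 10, 11, 6, 13, 3]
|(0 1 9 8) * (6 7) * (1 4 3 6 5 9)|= |(0 4 3 6 7 5 9 8)|= 8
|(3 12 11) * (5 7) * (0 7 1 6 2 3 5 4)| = |(0 7 4)(1 6 2 3 12 11 5)| = 21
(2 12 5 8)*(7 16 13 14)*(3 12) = (2 3 12 5 8)(7 16 13 14) = [0, 1, 3, 12, 4, 8, 6, 16, 2, 9, 10, 11, 5, 14, 7, 15, 13]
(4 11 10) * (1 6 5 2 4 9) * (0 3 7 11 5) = (0 3 7 11 10 9 1 6)(2 4 5) = [3, 6, 4, 7, 5, 2, 0, 11, 8, 1, 9, 10]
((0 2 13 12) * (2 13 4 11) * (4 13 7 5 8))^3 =(0 8 2)(4 13 7)(5 11 12) =[8, 1, 0, 3, 13, 11, 6, 4, 2, 9, 10, 12, 5, 7]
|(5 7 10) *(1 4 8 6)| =|(1 4 8 6)(5 7 10)| =12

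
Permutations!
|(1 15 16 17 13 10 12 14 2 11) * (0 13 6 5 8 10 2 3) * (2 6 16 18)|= 90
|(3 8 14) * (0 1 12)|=|(0 1 12)(3 8 14)|=3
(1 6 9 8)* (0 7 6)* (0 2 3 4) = [7, 2, 3, 4, 0, 5, 9, 6, 1, 8] = (0 7 6 9 8 1 2 3 4)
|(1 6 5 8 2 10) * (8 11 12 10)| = |(1 6 5 11 12 10)(2 8)| = 6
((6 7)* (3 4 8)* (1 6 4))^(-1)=(1 3 8 4 7 6)=[0, 3, 2, 8, 7, 5, 1, 6, 4]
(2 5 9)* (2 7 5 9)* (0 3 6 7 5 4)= [3, 1, 9, 6, 0, 2, 7, 4, 8, 5]= (0 3 6 7 4)(2 9 5)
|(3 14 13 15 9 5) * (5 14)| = |(3 5)(9 14 13 15)| = 4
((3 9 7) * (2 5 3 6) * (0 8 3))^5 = (0 6 3 5 7 8 2 9) = [6, 1, 9, 5, 4, 7, 3, 8, 2, 0]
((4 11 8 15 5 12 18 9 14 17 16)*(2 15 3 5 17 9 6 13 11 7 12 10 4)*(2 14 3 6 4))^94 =(2 14 10 16 5 17 3 15 9)(4 12)(6 11)(7 18)(8 13) =[0, 1, 14, 15, 12, 17, 11, 18, 13, 2, 16, 6, 4, 8, 10, 9, 5, 3, 7]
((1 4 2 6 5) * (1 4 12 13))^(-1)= (1 13 12)(2 4 5 6)= [0, 13, 4, 3, 5, 6, 2, 7, 8, 9, 10, 11, 1, 12]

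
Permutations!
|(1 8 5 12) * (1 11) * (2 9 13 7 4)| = 5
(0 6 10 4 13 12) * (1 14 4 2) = (0 6 10 2 1 14 4 13 12) = [6, 14, 1, 3, 13, 5, 10, 7, 8, 9, 2, 11, 0, 12, 4]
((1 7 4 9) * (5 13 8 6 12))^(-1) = (1 9 4 7)(5 12 6 8 13) = [0, 9, 2, 3, 7, 12, 8, 1, 13, 4, 10, 11, 6, 5]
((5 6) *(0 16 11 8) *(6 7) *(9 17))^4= [0, 1, 2, 3, 4, 7, 5, 6, 8, 9, 10, 11, 12, 13, 14, 15, 16, 17]= (17)(5 7 6)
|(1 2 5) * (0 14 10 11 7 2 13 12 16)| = 11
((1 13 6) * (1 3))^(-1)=[0, 3, 2, 6, 4, 5, 13, 7, 8, 9, 10, 11, 12, 1]=(1 3 6 13)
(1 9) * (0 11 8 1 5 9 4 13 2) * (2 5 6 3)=(0 11 8 1 4 13 5 9 6 3 2)=[11, 4, 0, 2, 13, 9, 3, 7, 1, 6, 10, 8, 12, 5]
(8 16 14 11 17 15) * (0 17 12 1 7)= [17, 7, 2, 3, 4, 5, 6, 0, 16, 9, 10, 12, 1, 13, 11, 8, 14, 15]= (0 17 15 8 16 14 11 12 1 7)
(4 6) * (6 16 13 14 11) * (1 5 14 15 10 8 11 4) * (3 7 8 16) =(1 5 14 4 3 7 8 11 6)(10 16 13 15) =[0, 5, 2, 7, 3, 14, 1, 8, 11, 9, 16, 6, 12, 15, 4, 10, 13]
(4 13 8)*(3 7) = [0, 1, 2, 7, 13, 5, 6, 3, 4, 9, 10, 11, 12, 8] = (3 7)(4 13 8)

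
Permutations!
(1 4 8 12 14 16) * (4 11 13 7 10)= [0, 11, 2, 3, 8, 5, 6, 10, 12, 9, 4, 13, 14, 7, 16, 15, 1]= (1 11 13 7 10 4 8 12 14 16)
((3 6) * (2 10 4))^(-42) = (10) = [0, 1, 2, 3, 4, 5, 6, 7, 8, 9, 10]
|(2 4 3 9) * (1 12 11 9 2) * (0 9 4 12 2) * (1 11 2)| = |(0 9 11 4 3)(2 12)| = 10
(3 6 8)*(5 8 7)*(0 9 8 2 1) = (0 9 8 3 6 7 5 2 1) = [9, 0, 1, 6, 4, 2, 7, 5, 3, 8]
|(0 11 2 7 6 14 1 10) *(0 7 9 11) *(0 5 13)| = |(0 5 13)(1 10 7 6 14)(2 9 11)| = 15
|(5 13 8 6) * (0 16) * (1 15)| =4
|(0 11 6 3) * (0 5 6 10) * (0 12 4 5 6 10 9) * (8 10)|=|(0 11 9)(3 6)(4 5 8 10 12)|=30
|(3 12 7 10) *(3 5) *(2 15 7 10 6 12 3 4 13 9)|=10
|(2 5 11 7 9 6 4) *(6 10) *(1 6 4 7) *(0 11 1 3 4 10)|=|(0 11 3 4 2 5 1 6 7 9)|=10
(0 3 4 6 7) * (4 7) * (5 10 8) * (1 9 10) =(0 3 7)(1 9 10 8 5)(4 6) =[3, 9, 2, 7, 6, 1, 4, 0, 5, 10, 8]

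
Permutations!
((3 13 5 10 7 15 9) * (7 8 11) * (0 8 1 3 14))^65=[11, 1, 2, 3, 4, 5, 6, 9, 7, 0, 10, 15, 12, 13, 8, 14]=(0 11 15 14 8 7 9)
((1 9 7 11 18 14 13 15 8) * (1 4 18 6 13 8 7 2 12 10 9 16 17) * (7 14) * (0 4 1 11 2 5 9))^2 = (0 18 2 10 4 7 12)(1 17 6 15 8 16 11 13 14) = [18, 17, 10, 3, 7, 5, 15, 12, 16, 9, 4, 13, 0, 14, 1, 8, 11, 6, 2]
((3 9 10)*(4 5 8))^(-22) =[0, 1, 2, 10, 8, 4, 6, 7, 5, 3, 9] =(3 10 9)(4 8 5)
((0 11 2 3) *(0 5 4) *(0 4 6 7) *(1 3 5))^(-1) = (0 7 6 5 2 11)(1 3) = [7, 3, 11, 1, 4, 2, 5, 6, 8, 9, 10, 0]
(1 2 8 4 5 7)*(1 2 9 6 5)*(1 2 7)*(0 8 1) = [8, 9, 1, 3, 2, 0, 5, 7, 4, 6] = (0 8 4 2 1 9 6 5)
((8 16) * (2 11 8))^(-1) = (2 16 8 11) = [0, 1, 16, 3, 4, 5, 6, 7, 11, 9, 10, 2, 12, 13, 14, 15, 8]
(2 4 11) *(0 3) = [3, 1, 4, 0, 11, 5, 6, 7, 8, 9, 10, 2] = (0 3)(2 4 11)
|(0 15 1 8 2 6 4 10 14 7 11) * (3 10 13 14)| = |(0 15 1 8 2 6 4 13 14 7 11)(3 10)| = 22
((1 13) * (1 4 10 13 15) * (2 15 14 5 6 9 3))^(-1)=(1 15 2 3 9 6 5 14)(4 13 10)=[0, 15, 3, 9, 13, 14, 5, 7, 8, 6, 4, 11, 12, 10, 1, 2]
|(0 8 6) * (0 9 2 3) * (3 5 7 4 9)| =|(0 8 6 3)(2 5 7 4 9)| =20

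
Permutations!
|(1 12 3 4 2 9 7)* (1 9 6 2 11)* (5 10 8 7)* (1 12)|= |(2 6)(3 4 11 12)(5 10 8 7 9)|= 20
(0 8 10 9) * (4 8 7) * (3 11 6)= [7, 1, 2, 11, 8, 5, 3, 4, 10, 0, 9, 6]= (0 7 4 8 10 9)(3 11 6)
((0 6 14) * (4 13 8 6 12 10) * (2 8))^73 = (0 12 10 4 13 2 8 6 14) = [12, 1, 8, 3, 13, 5, 14, 7, 6, 9, 4, 11, 10, 2, 0]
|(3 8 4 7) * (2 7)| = 5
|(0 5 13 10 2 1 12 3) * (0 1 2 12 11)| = |(0 5 13 10 12 3 1 11)| = 8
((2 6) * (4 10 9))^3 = (10)(2 6) = [0, 1, 6, 3, 4, 5, 2, 7, 8, 9, 10]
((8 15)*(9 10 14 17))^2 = (9 14)(10 17) = [0, 1, 2, 3, 4, 5, 6, 7, 8, 14, 17, 11, 12, 13, 9, 15, 16, 10]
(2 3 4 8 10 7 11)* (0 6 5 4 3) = (0 6 5 4 8 10 7 11 2) = [6, 1, 0, 3, 8, 4, 5, 11, 10, 9, 7, 2]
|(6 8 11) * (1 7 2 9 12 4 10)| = 21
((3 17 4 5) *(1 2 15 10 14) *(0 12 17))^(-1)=[3, 14, 1, 5, 17, 4, 6, 7, 8, 9, 15, 11, 0, 13, 10, 2, 16, 12]=(0 3 5 4 17 12)(1 14 10 15 2)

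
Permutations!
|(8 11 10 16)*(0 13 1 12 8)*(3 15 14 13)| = |(0 3 15 14 13 1 12 8 11 10 16)| = 11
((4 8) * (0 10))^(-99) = [10, 1, 2, 3, 8, 5, 6, 7, 4, 9, 0] = (0 10)(4 8)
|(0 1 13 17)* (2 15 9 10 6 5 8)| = |(0 1 13 17)(2 15 9 10 6 5 8)| = 28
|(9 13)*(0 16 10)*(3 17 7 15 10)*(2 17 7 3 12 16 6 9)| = 10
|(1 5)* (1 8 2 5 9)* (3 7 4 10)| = |(1 9)(2 5 8)(3 7 4 10)| = 12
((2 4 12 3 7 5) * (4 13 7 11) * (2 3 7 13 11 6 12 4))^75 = (13)(2 11) = [0, 1, 11, 3, 4, 5, 6, 7, 8, 9, 10, 2, 12, 13]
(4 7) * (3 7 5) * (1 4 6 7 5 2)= (1 4 2)(3 5)(6 7)= [0, 4, 1, 5, 2, 3, 7, 6]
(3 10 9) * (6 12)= (3 10 9)(6 12)= [0, 1, 2, 10, 4, 5, 12, 7, 8, 3, 9, 11, 6]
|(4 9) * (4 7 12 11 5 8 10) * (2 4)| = 9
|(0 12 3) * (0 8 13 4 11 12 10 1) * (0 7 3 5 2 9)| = |(0 10 1 7 3 8 13 4 11 12 5 2 9)| = 13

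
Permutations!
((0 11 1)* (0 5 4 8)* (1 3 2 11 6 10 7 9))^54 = [0, 1, 2, 3, 4, 5, 6, 7, 8, 9, 10, 11] = (11)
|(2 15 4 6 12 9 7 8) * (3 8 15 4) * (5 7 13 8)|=28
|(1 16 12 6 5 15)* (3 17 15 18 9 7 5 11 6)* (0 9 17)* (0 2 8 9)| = |(1 16 12 3 2 8 9 7 5 18 17 15)(6 11)| = 12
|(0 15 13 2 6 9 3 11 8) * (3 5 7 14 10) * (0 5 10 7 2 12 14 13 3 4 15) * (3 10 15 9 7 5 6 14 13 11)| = 12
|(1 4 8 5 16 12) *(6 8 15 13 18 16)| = |(1 4 15 13 18 16 12)(5 6 8)| = 21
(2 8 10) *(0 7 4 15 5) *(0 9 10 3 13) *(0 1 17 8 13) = [7, 17, 13, 0, 15, 9, 6, 4, 3, 10, 2, 11, 12, 1, 14, 5, 16, 8] = (0 7 4 15 5 9 10 2 13 1 17 8 3)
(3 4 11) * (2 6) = (2 6)(3 4 11) = [0, 1, 6, 4, 11, 5, 2, 7, 8, 9, 10, 3]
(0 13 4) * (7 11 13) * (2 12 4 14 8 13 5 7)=(0 2 12 4)(5 7 11)(8 13 14)=[2, 1, 12, 3, 0, 7, 6, 11, 13, 9, 10, 5, 4, 14, 8]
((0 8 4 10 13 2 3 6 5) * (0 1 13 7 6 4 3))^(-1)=(0 2 13 1 5 6 7 10 4 3 8)=[2, 5, 13, 8, 3, 6, 7, 10, 0, 9, 4, 11, 12, 1]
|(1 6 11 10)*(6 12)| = |(1 12 6 11 10)| = 5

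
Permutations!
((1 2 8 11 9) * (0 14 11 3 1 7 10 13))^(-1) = (0 13 10 7 9 11 14)(1 3 8 2) = [13, 3, 1, 8, 4, 5, 6, 9, 2, 11, 7, 14, 12, 10, 0]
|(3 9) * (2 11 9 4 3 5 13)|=|(2 11 9 5 13)(3 4)|=10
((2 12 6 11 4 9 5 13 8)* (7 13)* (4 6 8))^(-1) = (2 8 12)(4 13 7 5 9)(6 11) = [0, 1, 8, 3, 13, 9, 11, 5, 12, 4, 10, 6, 2, 7]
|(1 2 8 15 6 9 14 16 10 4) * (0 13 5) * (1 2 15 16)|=15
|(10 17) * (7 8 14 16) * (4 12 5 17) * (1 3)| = |(1 3)(4 12 5 17 10)(7 8 14 16)| = 20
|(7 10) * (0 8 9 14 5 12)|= 6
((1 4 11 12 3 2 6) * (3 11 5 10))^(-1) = (1 6 2 3 10 5 4)(11 12) = [0, 6, 3, 10, 1, 4, 2, 7, 8, 9, 5, 12, 11]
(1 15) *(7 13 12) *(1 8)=(1 15 8)(7 13 12)=[0, 15, 2, 3, 4, 5, 6, 13, 1, 9, 10, 11, 7, 12, 14, 8]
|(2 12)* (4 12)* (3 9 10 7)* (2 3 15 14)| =|(2 4 12 3 9 10 7 15 14)| =9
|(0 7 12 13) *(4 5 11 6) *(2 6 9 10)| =28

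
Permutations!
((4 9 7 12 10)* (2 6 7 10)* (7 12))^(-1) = (2 12 6)(4 10 9) = [0, 1, 12, 3, 10, 5, 2, 7, 8, 4, 9, 11, 6]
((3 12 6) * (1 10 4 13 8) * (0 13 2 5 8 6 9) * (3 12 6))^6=(13)=[0, 1, 2, 3, 4, 5, 6, 7, 8, 9, 10, 11, 12, 13]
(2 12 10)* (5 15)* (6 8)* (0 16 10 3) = [16, 1, 12, 0, 4, 15, 8, 7, 6, 9, 2, 11, 3, 13, 14, 5, 10] = (0 16 10 2 12 3)(5 15)(6 8)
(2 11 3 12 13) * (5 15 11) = (2 5 15 11 3 12 13) = [0, 1, 5, 12, 4, 15, 6, 7, 8, 9, 10, 3, 13, 2, 14, 11]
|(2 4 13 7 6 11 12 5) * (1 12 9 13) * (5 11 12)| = |(1 5 2 4)(6 12 11 9 13 7)| = 12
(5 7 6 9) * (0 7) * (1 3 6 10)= (0 7 10 1 3 6 9 5)= [7, 3, 2, 6, 4, 0, 9, 10, 8, 5, 1]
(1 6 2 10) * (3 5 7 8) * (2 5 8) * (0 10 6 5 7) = [10, 5, 6, 8, 4, 0, 7, 2, 3, 9, 1] = (0 10 1 5)(2 6 7)(3 8)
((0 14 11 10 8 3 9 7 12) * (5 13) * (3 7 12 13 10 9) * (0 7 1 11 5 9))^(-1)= (0 11 1 8 10 5 14)(7 12 9 13)= [11, 8, 2, 3, 4, 14, 6, 12, 10, 13, 5, 1, 9, 7, 0]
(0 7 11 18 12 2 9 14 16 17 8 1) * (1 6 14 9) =[7, 0, 1, 3, 4, 5, 14, 11, 6, 9, 10, 18, 2, 13, 16, 15, 17, 8, 12] =(0 7 11 18 12 2 1)(6 14 16 17 8)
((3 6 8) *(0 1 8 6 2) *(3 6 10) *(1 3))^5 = [2, 8, 3, 0, 4, 5, 10, 7, 6, 9, 1] = (0 2 3)(1 8 6 10)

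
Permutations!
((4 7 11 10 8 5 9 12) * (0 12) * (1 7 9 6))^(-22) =(0 4)(1 6 5 8 10 11 7)(9 12) =[4, 6, 2, 3, 0, 8, 5, 1, 10, 12, 11, 7, 9]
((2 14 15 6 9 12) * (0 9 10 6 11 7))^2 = [12, 1, 15, 3, 4, 5, 6, 9, 8, 2, 10, 0, 14, 13, 11, 7] = (0 12 14 11)(2 15 7 9)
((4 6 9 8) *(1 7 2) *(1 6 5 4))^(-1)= (1 8 9 6 2 7)(4 5)= [0, 8, 7, 3, 5, 4, 2, 1, 9, 6]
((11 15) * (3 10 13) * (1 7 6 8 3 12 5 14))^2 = (15)(1 6 3 13 5)(7 8 10 12 14) = [0, 6, 2, 13, 4, 1, 3, 8, 10, 9, 12, 11, 14, 5, 7, 15]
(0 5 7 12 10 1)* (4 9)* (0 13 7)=(0 5)(1 13 7 12 10)(4 9)=[5, 13, 2, 3, 9, 0, 6, 12, 8, 4, 1, 11, 10, 7]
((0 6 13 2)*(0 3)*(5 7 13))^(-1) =(0 3 2 13 7 5 6) =[3, 1, 13, 2, 4, 6, 0, 5, 8, 9, 10, 11, 12, 7]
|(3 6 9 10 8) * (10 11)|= |(3 6 9 11 10 8)|= 6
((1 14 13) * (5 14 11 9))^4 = (1 14 9)(5 11 13) = [0, 14, 2, 3, 4, 11, 6, 7, 8, 1, 10, 13, 12, 5, 9]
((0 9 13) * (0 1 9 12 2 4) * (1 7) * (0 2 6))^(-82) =(0 6 12)(1 13)(7 9) =[6, 13, 2, 3, 4, 5, 12, 9, 8, 7, 10, 11, 0, 1]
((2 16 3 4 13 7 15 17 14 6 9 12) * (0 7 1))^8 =[2, 12, 15, 14, 6, 5, 1, 16, 8, 0, 10, 11, 7, 9, 13, 3, 17, 4] =(0 2 15 3 14 13 9)(1 12 7 16 17 4 6)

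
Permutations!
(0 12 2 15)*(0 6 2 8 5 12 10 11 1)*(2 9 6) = (0 10 11 1)(2 15)(5 12 8)(6 9) = [10, 0, 15, 3, 4, 12, 9, 7, 5, 6, 11, 1, 8, 13, 14, 2]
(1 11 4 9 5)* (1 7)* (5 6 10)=(1 11 4 9 6 10 5 7)=[0, 11, 2, 3, 9, 7, 10, 1, 8, 6, 5, 4]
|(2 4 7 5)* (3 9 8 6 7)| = |(2 4 3 9 8 6 7 5)| = 8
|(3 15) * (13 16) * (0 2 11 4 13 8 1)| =8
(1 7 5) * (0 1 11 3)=[1, 7, 2, 0, 4, 11, 6, 5, 8, 9, 10, 3]=(0 1 7 5 11 3)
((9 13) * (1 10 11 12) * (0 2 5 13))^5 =[0, 10, 2, 3, 4, 5, 6, 7, 8, 9, 11, 12, 1, 13] =(13)(1 10 11 12)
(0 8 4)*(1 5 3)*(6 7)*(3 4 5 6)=(0 8 5 4)(1 6 7 3)=[8, 6, 2, 1, 0, 4, 7, 3, 5]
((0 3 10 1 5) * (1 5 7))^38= (0 10)(3 5)= [10, 1, 2, 5, 4, 3, 6, 7, 8, 9, 0]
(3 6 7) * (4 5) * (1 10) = (1 10)(3 6 7)(4 5) = [0, 10, 2, 6, 5, 4, 7, 3, 8, 9, 1]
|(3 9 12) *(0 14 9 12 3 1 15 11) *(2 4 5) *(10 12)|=|(0 14 9 3 10 12 1 15 11)(2 4 5)|=9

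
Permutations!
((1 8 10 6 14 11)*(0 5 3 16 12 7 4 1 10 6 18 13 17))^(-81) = (0 17 13 18 10 11 14 6 8 1 4 7 12 16 3 5) = [17, 4, 2, 5, 7, 0, 8, 12, 1, 9, 11, 14, 16, 18, 6, 15, 3, 13, 10]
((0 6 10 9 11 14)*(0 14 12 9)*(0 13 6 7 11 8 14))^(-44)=(0 8 12 7 14 9 11)(6 10 13)=[8, 1, 2, 3, 4, 5, 10, 14, 12, 11, 13, 0, 7, 6, 9]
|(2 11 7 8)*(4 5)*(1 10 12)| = 12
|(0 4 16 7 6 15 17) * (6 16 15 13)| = |(0 4 15 17)(6 13)(7 16)| = 4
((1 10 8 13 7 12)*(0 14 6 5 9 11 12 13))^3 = (0 5 12 8 6 11 10 14 9 1)(7 13) = [5, 0, 2, 3, 4, 12, 11, 13, 6, 1, 14, 10, 8, 7, 9]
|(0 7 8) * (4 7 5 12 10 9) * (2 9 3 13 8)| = 28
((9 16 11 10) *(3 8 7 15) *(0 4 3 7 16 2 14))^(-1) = (0 14 2 9 10 11 16 8 3 4)(7 15) = [14, 1, 9, 4, 0, 5, 6, 15, 3, 10, 11, 16, 12, 13, 2, 7, 8]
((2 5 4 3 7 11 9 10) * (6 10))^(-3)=(2 9 3)(4 10 11)(5 6 7)=[0, 1, 9, 2, 10, 6, 7, 5, 8, 3, 11, 4]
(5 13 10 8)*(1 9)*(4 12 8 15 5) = [0, 9, 2, 3, 12, 13, 6, 7, 4, 1, 15, 11, 8, 10, 14, 5] = (1 9)(4 12 8)(5 13 10 15)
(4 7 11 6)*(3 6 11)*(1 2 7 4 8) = (11)(1 2 7 3 6 8) = [0, 2, 7, 6, 4, 5, 8, 3, 1, 9, 10, 11]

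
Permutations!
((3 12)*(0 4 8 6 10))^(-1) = (0 10 6 8 4)(3 12) = [10, 1, 2, 12, 0, 5, 8, 7, 4, 9, 6, 11, 3]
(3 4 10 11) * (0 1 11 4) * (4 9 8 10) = [1, 11, 2, 0, 4, 5, 6, 7, 10, 8, 9, 3] = (0 1 11 3)(8 10 9)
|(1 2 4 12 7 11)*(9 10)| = 6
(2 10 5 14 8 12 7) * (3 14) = (2 10 5 3 14 8 12 7) = [0, 1, 10, 14, 4, 3, 6, 2, 12, 9, 5, 11, 7, 13, 8]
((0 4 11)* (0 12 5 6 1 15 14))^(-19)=(0 14 15 1 6 5 12 11 4)=[14, 6, 2, 3, 0, 12, 5, 7, 8, 9, 10, 4, 11, 13, 15, 1]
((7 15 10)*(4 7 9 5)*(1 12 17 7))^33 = (1 9 7)(4 10 17)(5 15 12) = [0, 9, 2, 3, 10, 15, 6, 1, 8, 7, 17, 11, 5, 13, 14, 12, 16, 4]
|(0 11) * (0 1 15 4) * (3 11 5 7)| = |(0 5 7 3 11 1 15 4)| = 8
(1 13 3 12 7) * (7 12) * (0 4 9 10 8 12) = [4, 13, 2, 7, 9, 5, 6, 1, 12, 10, 8, 11, 0, 3] = (0 4 9 10 8 12)(1 13 3 7)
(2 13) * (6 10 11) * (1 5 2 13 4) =(13)(1 5 2 4)(6 10 11) =[0, 5, 4, 3, 1, 2, 10, 7, 8, 9, 11, 6, 12, 13]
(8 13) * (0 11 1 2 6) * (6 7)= (0 11 1 2 7 6)(8 13)= [11, 2, 7, 3, 4, 5, 0, 6, 13, 9, 10, 1, 12, 8]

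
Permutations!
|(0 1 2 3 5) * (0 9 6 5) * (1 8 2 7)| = |(0 8 2 3)(1 7)(5 9 6)| = 12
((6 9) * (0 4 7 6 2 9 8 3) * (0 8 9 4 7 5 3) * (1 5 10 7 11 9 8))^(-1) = (0 8 6 7 10 4 2 9 11)(1 3 5) = [8, 3, 9, 5, 2, 1, 7, 10, 6, 11, 4, 0]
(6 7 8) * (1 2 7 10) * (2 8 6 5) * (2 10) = (1 8 5 10)(2 7 6) = [0, 8, 7, 3, 4, 10, 2, 6, 5, 9, 1]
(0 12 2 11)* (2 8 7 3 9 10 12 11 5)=[11, 1, 5, 9, 4, 2, 6, 3, 7, 10, 12, 0, 8]=(0 11)(2 5)(3 9 10 12 8 7)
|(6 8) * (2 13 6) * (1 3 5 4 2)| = 8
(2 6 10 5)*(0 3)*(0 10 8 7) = (0 3 10 5 2 6 8 7) = [3, 1, 6, 10, 4, 2, 8, 0, 7, 9, 5]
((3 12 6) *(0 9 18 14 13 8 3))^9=[0, 1, 2, 3, 4, 5, 6, 7, 8, 9, 10, 11, 12, 13, 14, 15, 16, 17, 18]=(18)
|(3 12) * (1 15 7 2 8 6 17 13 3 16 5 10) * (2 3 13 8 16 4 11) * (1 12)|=|(1 15 7 3)(2 16 5 10 12 4 11)(6 17 8)|=84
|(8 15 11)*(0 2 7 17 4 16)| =|(0 2 7 17 4 16)(8 15 11)| =6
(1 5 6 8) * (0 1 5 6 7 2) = [1, 6, 0, 3, 4, 7, 8, 2, 5] = (0 1 6 8 5 7 2)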